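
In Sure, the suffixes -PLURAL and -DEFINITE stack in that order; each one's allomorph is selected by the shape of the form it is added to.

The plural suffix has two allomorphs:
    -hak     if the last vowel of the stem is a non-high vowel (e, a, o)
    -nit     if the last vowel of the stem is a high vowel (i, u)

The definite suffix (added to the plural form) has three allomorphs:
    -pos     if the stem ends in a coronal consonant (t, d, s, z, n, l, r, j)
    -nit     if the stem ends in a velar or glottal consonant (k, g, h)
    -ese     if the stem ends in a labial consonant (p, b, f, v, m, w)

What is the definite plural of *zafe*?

*zafe*: last vowel = /e/, a non-high vowel → -hak → *zafehak*.
The final consonant of the plural form *zafehak* is /k/, which is velar/glottal, so the definite suffix is -nit, giving *zafehaknit*.

zafehaknit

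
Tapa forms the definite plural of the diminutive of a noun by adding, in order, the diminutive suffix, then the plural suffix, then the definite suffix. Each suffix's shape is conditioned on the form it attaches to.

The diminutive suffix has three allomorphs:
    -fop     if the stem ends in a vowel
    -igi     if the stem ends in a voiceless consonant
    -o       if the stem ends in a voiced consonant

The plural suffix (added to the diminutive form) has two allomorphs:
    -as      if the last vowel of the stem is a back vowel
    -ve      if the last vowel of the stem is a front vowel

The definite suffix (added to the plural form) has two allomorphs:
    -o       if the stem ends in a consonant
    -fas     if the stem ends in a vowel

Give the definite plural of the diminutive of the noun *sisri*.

*sisri* — final sound /i/ (a vowel) → -fop → *sisrifop*.
Since the last vowel of the diminutive form *sisrifop* is /o/ (a back vowel), it takes -as, giving *sisrifopas*.
The final sound of the plural form *sisrifopas* is /s/, which is a consonant, so the definite suffix is -o, giving *sisrifopaso*.

sisrifopaso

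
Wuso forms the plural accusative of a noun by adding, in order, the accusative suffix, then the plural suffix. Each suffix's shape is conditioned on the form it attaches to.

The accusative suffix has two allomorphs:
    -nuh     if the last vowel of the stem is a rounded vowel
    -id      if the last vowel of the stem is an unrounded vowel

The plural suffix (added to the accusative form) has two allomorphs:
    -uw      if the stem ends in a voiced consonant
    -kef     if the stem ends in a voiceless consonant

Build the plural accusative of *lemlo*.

lemlonuhkef

*lemlo* — last vowel /o/ (a rounded vowel) → -nuh → *lemlonuh*.
Since the final consonant of the accusative form *lemlonuh* is /h/ (voiceless), it takes -kef, giving *lemlonuhkef*.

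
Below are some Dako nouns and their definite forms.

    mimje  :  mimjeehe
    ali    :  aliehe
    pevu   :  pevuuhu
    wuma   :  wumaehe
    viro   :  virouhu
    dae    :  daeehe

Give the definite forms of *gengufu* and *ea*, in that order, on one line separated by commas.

gengufuuhu, eaehe

The suffix is conditioned by the last vowel: -uhu when the last vowel of the stem is a rounded vowel (*pevu*, *viro*); -ehe when the last vowel of the stem is an unrounded vowel (*mimje*, *ali*, *wuma*, *dae*).
*gengufu* — last vowel /u/ (a rounded vowel) → -uhu → *gengufuuhu*.
Since the last vowel of *ea* is /a/ (an unrounded vowel), it takes -ehe, giving *eaehe*.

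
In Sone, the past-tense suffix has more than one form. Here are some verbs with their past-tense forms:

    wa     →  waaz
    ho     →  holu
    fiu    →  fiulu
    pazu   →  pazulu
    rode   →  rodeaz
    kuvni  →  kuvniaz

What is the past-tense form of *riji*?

rijiaz

Looking at the last vowel of each stem: -lu when the last vowel of the stem is a rounded vowel (*ho*, *fiu*, *pazu*); -az when the last vowel of the stem is an unrounded vowel (*wa*, *rode*, *kuvni*).
Since the last vowel of *riji* is /i/ (an unrounded vowel), it takes -az, giving *rijiaz*.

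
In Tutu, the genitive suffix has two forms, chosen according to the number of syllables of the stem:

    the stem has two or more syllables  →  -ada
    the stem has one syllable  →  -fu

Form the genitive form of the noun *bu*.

*bu* has one syllable, so the suffix is -fu, giving *bufu*.

bufu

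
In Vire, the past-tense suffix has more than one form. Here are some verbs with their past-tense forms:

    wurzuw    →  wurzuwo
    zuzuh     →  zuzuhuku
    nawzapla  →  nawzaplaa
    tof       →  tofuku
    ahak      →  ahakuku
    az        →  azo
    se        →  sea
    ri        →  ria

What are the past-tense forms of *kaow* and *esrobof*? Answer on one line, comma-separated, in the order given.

The pattern is voicing of the final sound: -uku when the stem ends in a voiceless consonant (*zuzuh*, *tof*, *ahak*); -o when the stem ends in a voiced consonant (*wurzuw*, *az*); -a when the stem ends in a vowel (*nawzapla*, *se*, *ri*).
*kaow*: final sound = /w/, a voiced consonant → -o → *kaowo*.
The final sound of *esrobof* is /f/, which is a voiceless consonant, so the suffix is -uku, giving *esrobofuku*.

kaowo, esrobofuku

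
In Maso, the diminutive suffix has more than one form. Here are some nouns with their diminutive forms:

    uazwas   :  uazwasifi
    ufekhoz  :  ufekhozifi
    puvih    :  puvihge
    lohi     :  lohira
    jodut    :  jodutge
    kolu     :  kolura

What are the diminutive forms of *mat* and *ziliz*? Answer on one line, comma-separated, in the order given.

The alternation tracks the final sound of the stem — -ifi when the stem ends in a sibilant (*uazwas*, *ufekhoz*); -ge when the stem ends in a non-sibilant consonant (*puvih*, *jodut*); -ra when the stem ends in a vowel (*lohi*, *kolu*).
The final sound of *mat* is /t/, which is a non-sibilant consonant, so the suffix is -ge, giving *matge*.
Since the final sound of *ziliz* is /z/ (a sibilant), it takes -ifi, giving *zilizifi*.

matge, zilizifi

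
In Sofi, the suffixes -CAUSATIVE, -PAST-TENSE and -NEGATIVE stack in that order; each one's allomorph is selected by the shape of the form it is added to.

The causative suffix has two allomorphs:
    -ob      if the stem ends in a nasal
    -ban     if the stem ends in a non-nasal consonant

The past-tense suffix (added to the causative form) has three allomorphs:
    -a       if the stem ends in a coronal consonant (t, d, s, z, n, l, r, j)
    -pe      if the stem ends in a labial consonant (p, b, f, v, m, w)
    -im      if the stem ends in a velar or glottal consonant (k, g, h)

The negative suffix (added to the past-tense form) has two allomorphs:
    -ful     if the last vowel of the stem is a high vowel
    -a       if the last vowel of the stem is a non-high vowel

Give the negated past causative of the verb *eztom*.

eztomobpea

The final consonant of *eztom* is /m/, which is a nasal, so the causative suffix is -ob, giving *eztomob*.
The causative form *eztomob* — final consonant /b/ (labial) → -pe → *eztomobpe*.
The past-tense form *eztomobpe* — last vowel /e/ (a non-high vowel) → -a → *eztomobpea*.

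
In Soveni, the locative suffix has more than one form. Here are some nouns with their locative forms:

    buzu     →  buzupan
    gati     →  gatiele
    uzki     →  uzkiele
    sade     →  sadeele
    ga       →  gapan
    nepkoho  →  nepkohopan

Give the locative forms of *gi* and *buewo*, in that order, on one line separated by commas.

giele, buewopan

Looking at the last vowel of each stem: -ele when the last vowel of the stem is a front vowel (*gati*, *uzki*, *sade*); -pan when the last vowel of the stem is a back vowel (*buzu*, *ga*, *nepkoho*).
Since the last vowel of *gi* is /i/ (a front vowel), it takes -ele, giving *giele*.
Since the last vowel of *buewo* is /o/ (a back vowel), it takes -pan, giving *buewopan*.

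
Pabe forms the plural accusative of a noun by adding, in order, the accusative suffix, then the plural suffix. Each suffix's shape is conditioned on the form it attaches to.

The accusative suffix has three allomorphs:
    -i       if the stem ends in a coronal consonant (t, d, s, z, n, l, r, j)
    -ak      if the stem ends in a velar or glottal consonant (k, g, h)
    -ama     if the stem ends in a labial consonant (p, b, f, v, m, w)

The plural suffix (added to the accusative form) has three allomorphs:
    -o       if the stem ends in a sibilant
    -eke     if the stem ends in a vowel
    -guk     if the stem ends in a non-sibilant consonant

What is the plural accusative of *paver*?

*paver* — final consonant /r/ (coronal) → -i → *paveri*.
The accusative form *paveri* — final sound /i/ (a vowel) → -eke → *paverieke*.

paverieke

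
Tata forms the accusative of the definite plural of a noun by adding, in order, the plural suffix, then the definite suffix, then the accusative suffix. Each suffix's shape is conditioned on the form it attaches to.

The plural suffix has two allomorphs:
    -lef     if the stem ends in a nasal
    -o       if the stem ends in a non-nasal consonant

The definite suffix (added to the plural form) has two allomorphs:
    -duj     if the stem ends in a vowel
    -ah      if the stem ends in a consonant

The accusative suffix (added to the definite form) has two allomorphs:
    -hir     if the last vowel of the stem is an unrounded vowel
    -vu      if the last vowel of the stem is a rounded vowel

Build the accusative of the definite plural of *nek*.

nekodujvu

Since the final consonant of *nek* is /k/ (non-nasal), it takes -o, giving *neko*.
Since the final sound of the plural form *neko* is /o/ (a vowel), it takes -duj, giving *nekoduj*.
The definite form *nekoduj*: last vowel = /u/, a rounded vowel → -vu → *nekodujvu*.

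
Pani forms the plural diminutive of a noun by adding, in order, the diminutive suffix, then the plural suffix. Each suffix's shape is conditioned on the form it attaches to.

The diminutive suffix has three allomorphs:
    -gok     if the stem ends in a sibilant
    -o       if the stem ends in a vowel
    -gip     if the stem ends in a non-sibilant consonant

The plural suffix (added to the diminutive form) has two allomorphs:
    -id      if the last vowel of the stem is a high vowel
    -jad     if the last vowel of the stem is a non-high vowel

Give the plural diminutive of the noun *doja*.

The final sound of *doja* is /a/, which is a vowel, so the diminutive suffix is -o, giving *dojao*.
Since the last vowel of the diminutive form *dojao* is /o/ (a non-high vowel), it takes -jad, giving *dojaojad*.

dojaojad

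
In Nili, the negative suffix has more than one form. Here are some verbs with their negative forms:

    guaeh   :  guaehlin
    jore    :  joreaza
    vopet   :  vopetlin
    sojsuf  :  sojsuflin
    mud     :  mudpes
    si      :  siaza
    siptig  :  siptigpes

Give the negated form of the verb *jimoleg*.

jimolegpes

The pattern is voicing of the final sound: -lin when the stem ends in a voiceless consonant (*guaeh*, *vopet*, *sojsuf*); -pes when the stem ends in a voiced consonant (*mud*, *siptig*); -aza when the stem ends in a vowel (*jore*, *si*).
*jimoleg* — final sound /g/ (a voiced consonant) → -pes → *jimolegpes*.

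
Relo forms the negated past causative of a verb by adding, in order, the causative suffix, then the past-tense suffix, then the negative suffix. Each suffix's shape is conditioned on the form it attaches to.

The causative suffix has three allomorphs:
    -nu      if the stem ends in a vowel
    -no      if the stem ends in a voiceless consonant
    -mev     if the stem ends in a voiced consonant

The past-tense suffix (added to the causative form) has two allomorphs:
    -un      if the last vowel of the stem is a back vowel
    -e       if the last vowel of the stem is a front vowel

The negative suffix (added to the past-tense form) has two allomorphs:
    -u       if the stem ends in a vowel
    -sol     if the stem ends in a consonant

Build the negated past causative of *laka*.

lakanuunsol

Since the final sound of *laka* is /a/ (a vowel), it takes -nu, giving *lakanu*.
The last vowel of the causative form *lakanu* is /u/, which is a back vowel, so the past-tense suffix is -un, giving *lakanuun*.
Since the final sound of the past-tense form *lakanuun* is /n/ (a consonant), it takes -sol, giving *lakanuunsol*.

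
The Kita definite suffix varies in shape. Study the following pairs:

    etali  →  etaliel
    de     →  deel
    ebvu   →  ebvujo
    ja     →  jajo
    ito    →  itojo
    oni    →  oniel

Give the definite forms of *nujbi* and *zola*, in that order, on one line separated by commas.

The alternation tracks the last vowel of the stem — -el when the last vowel of the stem is a front vowel (*etali*, *de*, *oni*); -jo when the last vowel of the stem is a back vowel (*ebvu*, *ja*, *ito*).
*nujbi*: last vowel = /i/, a front vowel → -el → *nujbiel*.
*zola* — last vowel /a/ (a back vowel) → -jo → *zolajo*.

nujbiel, zolajo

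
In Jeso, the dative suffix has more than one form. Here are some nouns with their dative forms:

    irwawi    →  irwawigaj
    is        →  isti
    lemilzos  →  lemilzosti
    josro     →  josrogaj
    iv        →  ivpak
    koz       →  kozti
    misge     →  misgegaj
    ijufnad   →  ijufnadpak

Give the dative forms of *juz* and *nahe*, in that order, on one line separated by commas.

juzti, nahegaj

The suffix is conditioned by the final sound: -ti when the stem ends in a sibilant (*is*, *lemilzos*, *koz*); -pak when the stem ends in a non-sibilant consonant (*iv*, *ijufnad*); -gaj when the stem ends in a vowel (*irwawi*, *josro*, *misge*).
*juz* — final sound /z/ (a sibilant) → -ti → *juzti*.
Since the final sound of *nahe* is /e/ (a vowel), it takes -gaj, giving *nahegaj*.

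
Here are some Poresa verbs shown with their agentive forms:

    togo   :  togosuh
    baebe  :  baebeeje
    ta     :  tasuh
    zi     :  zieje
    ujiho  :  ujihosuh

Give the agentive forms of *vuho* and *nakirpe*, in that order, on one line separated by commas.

vuhosuh, nakirpeeje

The pattern is front/back vowel harmony: -eje when the last vowel of the stem is a front vowel (*baebe*, *zi*); -suh when the last vowel of the stem is a back vowel (*togo*, *ta*, *ujiho*).
*vuho*: last vowel = /o/, a back vowel → -suh → *vuhosuh*.
*nakirpe*: last vowel = /e/, a front vowel → -eje → *nakirpeeje*.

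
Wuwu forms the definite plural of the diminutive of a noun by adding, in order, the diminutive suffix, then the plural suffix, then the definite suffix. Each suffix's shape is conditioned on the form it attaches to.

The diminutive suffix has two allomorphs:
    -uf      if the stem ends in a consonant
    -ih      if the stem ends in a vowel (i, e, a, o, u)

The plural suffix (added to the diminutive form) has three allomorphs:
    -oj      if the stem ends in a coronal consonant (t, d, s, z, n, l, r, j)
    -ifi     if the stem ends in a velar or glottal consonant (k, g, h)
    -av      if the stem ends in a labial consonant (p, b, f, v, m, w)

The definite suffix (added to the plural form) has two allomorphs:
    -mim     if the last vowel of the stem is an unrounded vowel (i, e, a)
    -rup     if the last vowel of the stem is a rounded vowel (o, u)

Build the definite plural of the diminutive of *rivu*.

rivuihifimim

The final sound of *rivu* is /u/, which is a vowel, so the diminutive suffix is -ih, giving *rivuih*.
The diminutive form *rivuih* — final consonant /h/ (velar/glottal) → -ifi → *rivuihifi*.
The plural form *rivuihifi* — last vowel /i/ (an unrounded vowel) → -mim → *rivuihifimim*.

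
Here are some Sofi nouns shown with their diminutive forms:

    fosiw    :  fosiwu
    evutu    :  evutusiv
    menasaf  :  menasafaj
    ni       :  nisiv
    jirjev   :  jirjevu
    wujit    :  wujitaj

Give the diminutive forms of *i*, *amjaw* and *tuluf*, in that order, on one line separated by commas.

isiv, amjawu, tulufaj

The alternation tracks the final sound of the stem — -aj when the stem ends in a voiceless consonant (*menasaf*, *wujit*); -u when the stem ends in a voiced consonant (*fosiw*, *jirjev*); -siv when the stem ends in a vowel (*evutu*, *ni*).
*i*: final sound = /i/, a vowel → -siv → *isiv*.
*amjaw*: final sound = /w/, a voiced consonant → -u → *amjawu*.
The final sound of *tuluf* is /f/, which is a voiceless consonant, so the suffix is -aj, giving *tulufaj*.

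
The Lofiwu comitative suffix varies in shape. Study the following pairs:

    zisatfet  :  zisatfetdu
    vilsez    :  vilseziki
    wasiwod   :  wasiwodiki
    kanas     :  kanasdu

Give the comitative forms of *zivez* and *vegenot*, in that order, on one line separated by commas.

Looking at the final consonant of each stem: -du when the stem ends in a voiceless consonant (*zisatfet*, *kanas*); -iki when the stem ends in a voiced consonant (*vilsez*, *wasiwod*).
*zivez* — final consonant /z/ (voiced) → -iki → *ziveziki*.
Since the final consonant of *vegenot* is /t/ (voiceless), it takes -du, giving *vegenotdu*.

ziveziki, vegenotdu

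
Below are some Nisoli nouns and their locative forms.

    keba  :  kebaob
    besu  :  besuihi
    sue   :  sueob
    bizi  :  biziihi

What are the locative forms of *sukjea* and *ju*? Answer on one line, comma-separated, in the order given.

The pattern is height harmony: -ihi when the last vowel of the stem is a high vowel (*besu*, *bizi*); -ob when the last vowel of the stem is a non-high vowel (*keba*, *sue*).
*sukjea* — last vowel /a/ (a non-high vowel) → -ob → *sukjeaob*.
The last vowel of *ju* is /u/, which is a high vowel, so the suffix is -ihi, giving *juihi*.

sukjeaob, juihi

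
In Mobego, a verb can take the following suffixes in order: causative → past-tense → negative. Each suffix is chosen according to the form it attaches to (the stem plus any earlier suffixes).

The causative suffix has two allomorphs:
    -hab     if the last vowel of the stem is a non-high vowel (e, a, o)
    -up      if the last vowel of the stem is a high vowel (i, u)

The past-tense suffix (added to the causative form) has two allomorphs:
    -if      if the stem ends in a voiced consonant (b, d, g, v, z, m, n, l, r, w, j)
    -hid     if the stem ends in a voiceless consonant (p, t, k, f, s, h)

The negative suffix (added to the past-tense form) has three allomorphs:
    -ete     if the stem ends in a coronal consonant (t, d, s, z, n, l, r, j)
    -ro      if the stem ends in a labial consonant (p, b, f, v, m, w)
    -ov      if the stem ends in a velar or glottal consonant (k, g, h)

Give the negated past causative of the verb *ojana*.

*ojana* — last vowel /a/ (a non-high vowel) → -hab → *ojanahab*.
Since the final consonant of the causative form *ojanahab* is /b/ (voiced), it takes -if, giving *ojanahabif*.
The past-tense form *ojanahabif*: final consonant = /f/, labial → -ro → *ojanahabifro*.

ojanahabifro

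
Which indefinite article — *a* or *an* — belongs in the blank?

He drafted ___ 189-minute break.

a

The indefinite article is chosen by the initial *sound* of the following word, not its spelling.
The number *189* is spoken "one hundred …", beginning with /wʌn/ — a consonant sound.
So the article is *a*: He drafted a 189-minute break.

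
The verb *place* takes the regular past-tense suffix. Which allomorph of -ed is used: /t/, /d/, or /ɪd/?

/t/

The stem *place* ends in a voiceless consonant other than /t/.
The -ed suffix is realized as /ɪd/ after /t, d/; as /t/ after other voiceless consonants; and as /d/ after other voiced sounds.
So -ed on *place* is pronounced /t/.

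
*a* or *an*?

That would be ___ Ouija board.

a

The indefinite article is chosen by the initial *sound* of the following word, not its spelling.
*Ouija* begins with the sound /wiː/ (pronounced /ˈwiːdʒə/) — a consonant sound.
So the article is *a*: That would be a Ouija board.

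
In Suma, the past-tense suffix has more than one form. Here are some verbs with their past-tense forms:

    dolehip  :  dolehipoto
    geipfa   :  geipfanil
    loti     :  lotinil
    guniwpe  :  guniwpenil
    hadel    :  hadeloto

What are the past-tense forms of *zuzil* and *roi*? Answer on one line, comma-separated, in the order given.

The alternation tracks the final sound of the stem — -oto when the stem ends in a consonant (*dolehip*, *hadel*); -nil when the stem ends in a vowel (*geipfa*, *loti*, *guniwpe*).
Since the final sound of *zuzil* is /l/ (a consonant), it takes -oto, giving *zuziloto*.
Since the final sound of *roi* is /i/ (a vowel), it takes -nil, giving *roinil*.

zuziloto, roinil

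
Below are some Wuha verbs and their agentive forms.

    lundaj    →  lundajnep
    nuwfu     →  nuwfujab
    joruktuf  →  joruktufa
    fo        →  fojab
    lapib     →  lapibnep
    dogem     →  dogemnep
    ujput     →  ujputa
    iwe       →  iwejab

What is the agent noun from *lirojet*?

The pattern is voicing of the final sound: -a when the stem ends in a voiceless consonant (*joruktuf*, *ujput*); -nep when the stem ends in a voiced consonant (*lundaj*, *lapib*, *dogem*); -jab when the stem ends in a vowel (*nuwfu*, *fo*, *iwe*).
*lirojet*: final sound = /t/, a voiceless consonant → -a → *lirojeta*.

lirojeta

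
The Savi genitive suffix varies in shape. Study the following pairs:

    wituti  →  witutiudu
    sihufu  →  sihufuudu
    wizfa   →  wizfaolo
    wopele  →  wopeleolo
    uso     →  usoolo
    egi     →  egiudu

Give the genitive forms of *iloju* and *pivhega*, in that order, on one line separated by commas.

ilojuudu, pivhegaolo

The pattern is height harmony: -udu when the last vowel of the stem is a high vowel (*wituti*, *sihufu*, *egi*); -olo when the last vowel of the stem is a non-high vowel (*wizfa*, *wopele*, *uso*).
The last vowel of *iloju* is /u/, which is a high vowel, so the suffix is -udu, giving *ilojuudu*.
*pivhega*: last vowel = /a/, a non-high vowel → -olo → *pivhegaolo*.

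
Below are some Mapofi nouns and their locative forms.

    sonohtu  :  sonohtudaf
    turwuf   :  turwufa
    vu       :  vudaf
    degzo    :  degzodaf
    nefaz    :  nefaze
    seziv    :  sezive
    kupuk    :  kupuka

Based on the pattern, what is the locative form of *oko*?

The pattern is voicing of the final sound: -a when the stem ends in a voiceless consonant (*turwuf*, *kupuk*); -e when the stem ends in a voiced consonant (*nefaz*, *seziv*); -daf when the stem ends in a vowel (*sonohtu*, *vu*, *degzo*).
*oko*: final sound = /o/, a vowel → -daf → *okodaf*.

okodaf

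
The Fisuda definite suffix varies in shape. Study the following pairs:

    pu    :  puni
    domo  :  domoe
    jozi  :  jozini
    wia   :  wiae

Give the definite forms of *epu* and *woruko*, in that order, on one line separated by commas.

The suffix is conditioned by the last vowel: -ni when the last vowel of the stem is a high vowel (*pu*, *jozi*); -e when the last vowel of the stem is a non-high vowel (*domo*, *wia*).
*epu* — last vowel /u/ (a high vowel) → -ni → *epuni*.
*woruko*: last vowel = /o/, a non-high vowel → -e → *worukoe*.

epuni, worukoe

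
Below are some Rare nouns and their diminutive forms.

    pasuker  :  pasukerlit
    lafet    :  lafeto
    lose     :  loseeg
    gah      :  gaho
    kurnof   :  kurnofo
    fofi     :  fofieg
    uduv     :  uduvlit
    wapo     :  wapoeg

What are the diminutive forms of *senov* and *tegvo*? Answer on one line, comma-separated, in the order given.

senovlit, tegvoeg

The suffix is conditioned by the final sound: -o when the stem ends in a voiceless consonant (*lafet*, *gah*, *kurnof*); -lit when the stem ends in a voiced consonant (*pasuker*, *uduv*); -eg when the stem ends in a vowel (*lose*, *fofi*, *wapo*).
The final sound of *senov* is /v/, which is a voiced consonant, so the suffix is -lit, giving *senovlit*.
*tegvo* — final sound /o/ (a vowel) → -eg → *tegvoeg*.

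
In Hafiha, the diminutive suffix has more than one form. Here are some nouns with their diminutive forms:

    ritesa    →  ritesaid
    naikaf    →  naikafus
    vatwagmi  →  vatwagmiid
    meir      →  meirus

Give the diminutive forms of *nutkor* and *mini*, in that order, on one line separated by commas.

nutkorus, miniid

The alternation tracks the final sound of the stem — -us when the stem ends in a consonant (*naikaf*, *meir*); -id when the stem ends in a vowel (*ritesa*, *vatwagmi*).
The final sound of *nutkor* is /r/, which is a consonant, so the suffix is -us, giving *nutkorus*.
*mini*: final sound = /i/, a vowel → -id → *miniid*.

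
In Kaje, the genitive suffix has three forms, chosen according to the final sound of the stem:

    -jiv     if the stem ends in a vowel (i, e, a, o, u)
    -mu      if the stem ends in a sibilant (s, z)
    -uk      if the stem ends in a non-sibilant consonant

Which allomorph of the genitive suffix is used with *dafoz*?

-mu

*dafoz*: final sound = /z/, a sibilant → -mu.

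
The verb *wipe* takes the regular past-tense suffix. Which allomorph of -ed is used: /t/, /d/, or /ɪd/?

/t/

The stem *wipe* ends in a voiceless consonant other than /t/.
The -ed suffix is realized as /ɪd/ after /t, d/; as /t/ after other voiceless consonants; and as /d/ after other voiced sounds.
So -ed on *wipe* is pronounced /t/.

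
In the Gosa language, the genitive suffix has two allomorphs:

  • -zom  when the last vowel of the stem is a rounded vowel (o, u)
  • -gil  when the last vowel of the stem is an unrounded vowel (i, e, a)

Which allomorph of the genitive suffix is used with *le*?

-gil

The last vowel of *le* is /e/, which is an unrounded vowel, so the suffix is -gil.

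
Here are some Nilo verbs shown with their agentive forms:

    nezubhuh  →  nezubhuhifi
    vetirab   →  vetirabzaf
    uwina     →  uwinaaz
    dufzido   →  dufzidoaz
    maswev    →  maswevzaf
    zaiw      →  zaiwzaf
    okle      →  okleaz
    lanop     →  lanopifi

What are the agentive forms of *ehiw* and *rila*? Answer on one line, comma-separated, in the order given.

The suffix is conditioned by the final sound: -ifi when the stem ends in a voiceless consonant (*nezubhuh*, *lanop*); -zaf when the stem ends in a voiced consonant (*vetirab*, *maswev*, *zaiw*); -az when the stem ends in a vowel (*uwina*, *dufzido*, *okle*).
Since the final sound of *ehiw* is /w/ (a voiced consonant), it takes -zaf, giving *ehiwzaf*.
*rila* — final sound /a/ (a vowel) → -az → *rilaaz*.

ehiwzaf, rilaaz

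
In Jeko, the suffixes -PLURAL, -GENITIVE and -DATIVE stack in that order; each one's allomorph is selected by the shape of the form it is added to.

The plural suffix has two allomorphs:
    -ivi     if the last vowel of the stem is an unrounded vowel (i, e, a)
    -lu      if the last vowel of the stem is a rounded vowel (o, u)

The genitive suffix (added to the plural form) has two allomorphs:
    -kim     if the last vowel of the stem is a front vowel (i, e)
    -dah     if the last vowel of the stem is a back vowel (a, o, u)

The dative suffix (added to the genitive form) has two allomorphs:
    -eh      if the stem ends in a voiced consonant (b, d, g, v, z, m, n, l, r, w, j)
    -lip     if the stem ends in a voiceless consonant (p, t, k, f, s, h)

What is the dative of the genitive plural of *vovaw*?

vovawivikimeh

The last vowel of *vovaw* is /a/, which is an unrounded vowel, so the plural suffix is -ivi, giving *vovawivi*.
The last vowel of the plural form *vovawivi* is /i/, which is a front vowel, so the genitive suffix is -kim, giving *vovawivikim*.
The genitive form *vovawivikim* — final consonant /m/ (voiced) → -eh → *vovawivikimeh*.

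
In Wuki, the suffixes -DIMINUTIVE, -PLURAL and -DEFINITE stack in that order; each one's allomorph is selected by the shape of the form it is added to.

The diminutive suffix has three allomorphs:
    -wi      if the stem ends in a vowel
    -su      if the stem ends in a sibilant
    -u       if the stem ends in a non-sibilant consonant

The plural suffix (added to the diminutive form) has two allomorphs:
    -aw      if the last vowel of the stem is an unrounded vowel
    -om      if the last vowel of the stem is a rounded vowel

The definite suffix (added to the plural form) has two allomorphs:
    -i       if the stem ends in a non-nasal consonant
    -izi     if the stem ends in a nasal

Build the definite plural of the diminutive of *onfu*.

onfuwiawi

*onfu* — final sound /u/ (a vowel) → -wi → *onfuwi*.
Since the last vowel of the diminutive form *onfuwi* is /i/ (an unrounded vowel), it takes -aw, giving *onfuwiaw*.
Since the final consonant of the plural form *onfuwiaw* is /w/ (non-nasal), it takes -i, giving *onfuwiawi*.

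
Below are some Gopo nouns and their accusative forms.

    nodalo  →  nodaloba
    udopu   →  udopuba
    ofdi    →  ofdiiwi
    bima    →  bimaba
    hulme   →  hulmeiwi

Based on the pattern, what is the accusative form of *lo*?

Looking at the last vowel of each stem: -iwi when the last vowel of the stem is a front vowel (*ofdi*, *hulme*); -ba when the last vowel of the stem is a back vowel (*nodalo*, *udopu*, *bima*).
*lo* — last vowel /o/ (a back vowel) → -ba → *loba*.

loba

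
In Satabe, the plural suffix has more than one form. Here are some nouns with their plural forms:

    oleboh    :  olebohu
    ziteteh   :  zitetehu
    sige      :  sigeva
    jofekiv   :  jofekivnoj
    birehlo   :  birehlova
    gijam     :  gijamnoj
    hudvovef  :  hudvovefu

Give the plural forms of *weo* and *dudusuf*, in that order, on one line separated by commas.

The pattern is voicing of the final sound: -u when the stem ends in a voiceless consonant (*oleboh*, *ziteteh*, *hudvovef*); -noj when the stem ends in a voiced consonant (*jofekiv*, *gijam*); -va when the stem ends in a vowel (*sige*, *birehlo*).
*weo*: final sound = /o/, a vowel → -va → *weova*.
Since the final sound of *dudusuf* is /f/ (a voiceless consonant), it takes -u, giving *dudusufu*.

weova, dudusufu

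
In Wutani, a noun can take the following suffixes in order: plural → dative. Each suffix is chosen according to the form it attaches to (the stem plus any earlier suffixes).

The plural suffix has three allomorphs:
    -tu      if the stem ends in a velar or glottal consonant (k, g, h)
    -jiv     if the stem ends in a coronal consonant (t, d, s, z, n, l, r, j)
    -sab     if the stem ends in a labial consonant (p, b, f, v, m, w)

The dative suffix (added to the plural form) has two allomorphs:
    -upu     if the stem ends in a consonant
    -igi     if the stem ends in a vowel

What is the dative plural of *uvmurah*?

uvmurahtuigi

*uvmurah* — final consonant /h/ (velar/glottal) → -tu → *uvmurahtu*.
The plural form *uvmurahtu* — final sound /u/ (a vowel) → -igi → *uvmurahtuigi*.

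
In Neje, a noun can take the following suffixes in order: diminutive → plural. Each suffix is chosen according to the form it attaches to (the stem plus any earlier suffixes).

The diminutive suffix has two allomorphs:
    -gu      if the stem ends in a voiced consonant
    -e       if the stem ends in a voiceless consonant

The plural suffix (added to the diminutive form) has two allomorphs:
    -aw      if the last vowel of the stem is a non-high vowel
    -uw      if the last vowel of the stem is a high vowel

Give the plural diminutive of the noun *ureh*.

Since the final consonant of *ureh* is /h/ (voiceless), it takes -e, giving *urehe*.
The diminutive form *urehe*: last vowel = /e/, a non-high vowel → -aw → *ureheaw*.

ureheaw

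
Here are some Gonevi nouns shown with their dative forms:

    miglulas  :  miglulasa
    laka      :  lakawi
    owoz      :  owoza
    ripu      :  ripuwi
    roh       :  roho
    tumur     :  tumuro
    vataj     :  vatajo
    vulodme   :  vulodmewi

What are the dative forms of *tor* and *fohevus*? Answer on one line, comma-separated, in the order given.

The pattern is sibilance of the final sound: -a when the stem ends in a sibilant (*miglulas*, *owoz*); -o when the stem ends in a non-sibilant consonant (*roh*, *tumur*, *vataj*); -wi when the stem ends in a vowel (*laka*, *ripu*, *vulodme*).
The final sound of *tor* is /r/, which is a non-sibilant consonant, so the suffix is -o, giving *toro*.
The final sound of *fohevus* is /s/, which is a sibilant, so the suffix is -a, giving *fohevusa*.

toro, fohevusa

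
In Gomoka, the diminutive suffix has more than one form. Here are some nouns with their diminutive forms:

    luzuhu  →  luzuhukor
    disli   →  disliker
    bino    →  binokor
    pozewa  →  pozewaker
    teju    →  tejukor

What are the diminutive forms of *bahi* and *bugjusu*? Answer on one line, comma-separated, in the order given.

The alternation tracks the last vowel of the stem — -kor when the last vowel of the stem is a rounded vowel (*luzuhu*, *bino*, *teju*); -ker when the last vowel of the stem is an unrounded vowel (*disli*, *pozewa*).
Since the last vowel of *bahi* is /i/ (an unrounded vowel), it takes -ker, giving *bahiker*.
The last vowel of *bugjusu* is /u/, which is a rounded vowel, so the suffix is -kor, giving *bugjusukor*.

bahiker, bugjusukor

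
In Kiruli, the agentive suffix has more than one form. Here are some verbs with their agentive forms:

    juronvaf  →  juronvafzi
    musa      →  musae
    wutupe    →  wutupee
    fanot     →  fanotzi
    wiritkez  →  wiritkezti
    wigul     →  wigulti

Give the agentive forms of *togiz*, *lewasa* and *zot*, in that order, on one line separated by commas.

The pattern is voicing of the final sound: -zi when the stem ends in a voiceless consonant (*juronvaf*, *fanot*); -ti when the stem ends in a voiced consonant (*wiritkez*, *wigul*); -e when the stem ends in a vowel (*musa*, *wutupe*).
Since the final sound of *togiz* is /z/ (a voiced consonant), it takes -ti, giving *togizti*.
*lewasa* — final sound /a/ (a vowel) → -e → *lewasae*.
Since the final sound of *zot* is /t/ (a voiceless consonant), it takes -zi, giving *zotzi*.

togizti, lewasae, zotzi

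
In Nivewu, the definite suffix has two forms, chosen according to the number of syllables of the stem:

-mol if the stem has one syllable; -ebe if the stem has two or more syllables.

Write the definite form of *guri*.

*guri* (2 syllables) → -ebe → *guriebe*.

guriebe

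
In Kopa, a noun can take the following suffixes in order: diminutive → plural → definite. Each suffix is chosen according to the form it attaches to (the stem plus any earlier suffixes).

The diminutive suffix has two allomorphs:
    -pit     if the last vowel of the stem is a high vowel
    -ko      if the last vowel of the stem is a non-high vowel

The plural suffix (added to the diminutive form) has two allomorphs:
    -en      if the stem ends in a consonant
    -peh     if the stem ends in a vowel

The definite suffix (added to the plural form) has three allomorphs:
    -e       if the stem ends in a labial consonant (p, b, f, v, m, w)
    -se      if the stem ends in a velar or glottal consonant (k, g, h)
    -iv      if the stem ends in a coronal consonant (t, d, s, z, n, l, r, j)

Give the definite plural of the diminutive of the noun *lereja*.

Since the last vowel of *lereja* is /a/ (a non-high vowel), it takes -ko, giving *lerejako*.
The final sound of the diminutive form *lerejako* is /o/, which is a vowel, so the plural suffix is -peh, giving *lerejakopeh*.
Since the final consonant of the plural form *lerejakopeh* is /h/ (velar/glottal), it takes -se, giving *lerejakopehse*.

lerejakopehse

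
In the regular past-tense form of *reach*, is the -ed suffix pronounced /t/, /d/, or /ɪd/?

/t/

The stem *reach* ends in a voiceless consonant other than /t/.
The -ed suffix is realized as /ɪd/ after /t, d/; as /t/ after other voiceless consonants; and as /d/ after other voiced sounds.
So -ed on *reach* is pronounced /t/.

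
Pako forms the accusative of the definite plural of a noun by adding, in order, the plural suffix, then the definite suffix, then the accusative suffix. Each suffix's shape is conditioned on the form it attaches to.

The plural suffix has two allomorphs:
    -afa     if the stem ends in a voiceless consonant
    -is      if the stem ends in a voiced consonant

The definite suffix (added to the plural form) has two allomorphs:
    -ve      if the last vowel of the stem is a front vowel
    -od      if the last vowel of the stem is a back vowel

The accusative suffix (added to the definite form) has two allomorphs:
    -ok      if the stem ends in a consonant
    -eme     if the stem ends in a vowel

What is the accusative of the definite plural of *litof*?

litofafaodok

Since the final consonant of *litof* is /f/ (voiceless), it takes -afa, giving *litofafa*.
The last vowel of the plural form *litofafa* is /a/, which is a back vowel, so the definite suffix is -od, giving *litofafaod*.
Since the final sound of the definite form *litofafaod* is /d/ (a consonant), it takes -ok, giving *litofafaodok*.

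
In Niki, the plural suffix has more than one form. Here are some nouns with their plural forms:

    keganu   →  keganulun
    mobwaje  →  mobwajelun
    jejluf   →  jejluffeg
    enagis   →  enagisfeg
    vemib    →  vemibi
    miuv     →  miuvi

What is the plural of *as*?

The alternation tracks the final sound of the stem — -feg when the stem ends in a voiceless consonant (*jejluf*, *enagis*); -i when the stem ends in a voiced consonant (*vemib*, *miuv*); -lun when the stem ends in a vowel (*keganu*, *mobwaje*).
*as*: final sound = /s/, a voiceless consonant → -feg → *asfeg*.

asfeg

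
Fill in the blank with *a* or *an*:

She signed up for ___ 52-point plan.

The indefinite article is chosen by the initial *sound* of the following word, not its spelling.
The number *52* is spoken "fifty-…", beginning with /ˈfɪfti/ — a consonant sound.
So the article is *a*: She signed up for a 52-point plan.

a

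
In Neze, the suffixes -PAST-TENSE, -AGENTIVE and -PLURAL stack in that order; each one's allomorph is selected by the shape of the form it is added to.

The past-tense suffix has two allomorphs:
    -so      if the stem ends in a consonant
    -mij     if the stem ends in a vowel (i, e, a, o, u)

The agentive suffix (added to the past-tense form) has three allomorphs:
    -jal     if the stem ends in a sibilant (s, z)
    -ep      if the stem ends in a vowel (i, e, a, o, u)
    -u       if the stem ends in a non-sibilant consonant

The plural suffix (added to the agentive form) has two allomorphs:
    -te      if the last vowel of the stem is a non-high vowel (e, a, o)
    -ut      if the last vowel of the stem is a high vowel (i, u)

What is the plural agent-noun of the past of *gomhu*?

gomhumijuut

*gomhu* — final sound /u/ (a vowel) → -mij → *gomhumij*.
The final sound of the past-tense form *gomhumij* is /j/, which is a non-sibilant consonant, so the agentive suffix is -u, giving *gomhumiju*.
Since the last vowel of the agentive form *gomhumiju* is /u/ (a high vowel), it takes -ut, giving *gomhumijuut*.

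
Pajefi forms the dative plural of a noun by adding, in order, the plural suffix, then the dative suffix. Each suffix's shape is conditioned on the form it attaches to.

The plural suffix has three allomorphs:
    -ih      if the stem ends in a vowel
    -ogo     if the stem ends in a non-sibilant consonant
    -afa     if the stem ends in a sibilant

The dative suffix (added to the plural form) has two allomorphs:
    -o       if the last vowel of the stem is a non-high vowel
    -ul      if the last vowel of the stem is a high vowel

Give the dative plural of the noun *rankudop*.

*rankudop*: final sound = /p/, a non-sibilant consonant → -ogo → *rankudopogo*.
The plural form *rankudopogo* — last vowel /o/ (a non-high vowel) → -o → *rankudopogoo*.

rankudopogoo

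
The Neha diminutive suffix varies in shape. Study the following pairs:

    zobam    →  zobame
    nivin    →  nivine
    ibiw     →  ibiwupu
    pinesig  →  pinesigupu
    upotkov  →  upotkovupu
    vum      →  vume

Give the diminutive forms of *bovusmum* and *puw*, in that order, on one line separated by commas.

The suffix is conditioned by the final consonant: -e when the stem ends in a nasal (*zobam*, *nivin*, *vum*); -upu when the stem ends in a non-nasal consonant (*ibiw*, *pinesig*, *upotkov*).
The final consonant of *bovusmum* is /m/, which is a nasal, so the suffix is -e, giving *bovusmume*.
*puw* — final consonant /w/ (non-nasal) → -upu → *puwupu*.

bovusmume, puwupu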